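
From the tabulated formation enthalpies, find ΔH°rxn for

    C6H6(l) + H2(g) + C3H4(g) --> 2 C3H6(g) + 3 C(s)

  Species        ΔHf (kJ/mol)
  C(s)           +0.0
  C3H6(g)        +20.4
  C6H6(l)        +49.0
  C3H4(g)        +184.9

ΔH°rxn = -193.1 kJ/mol

ΔH°rxn = Σ nΔHf°(products) − Σ nΔHf°(reactants).
Products: 2·(+20.4) + 3·(+0.0) = +40.8
Reactants: 1·(+49.0) + 1·(+0.0) + 1·(+184.9) = +233.9
ΔH°rxn = (+40.8) − (+233.9) = -193.1 kJ/mol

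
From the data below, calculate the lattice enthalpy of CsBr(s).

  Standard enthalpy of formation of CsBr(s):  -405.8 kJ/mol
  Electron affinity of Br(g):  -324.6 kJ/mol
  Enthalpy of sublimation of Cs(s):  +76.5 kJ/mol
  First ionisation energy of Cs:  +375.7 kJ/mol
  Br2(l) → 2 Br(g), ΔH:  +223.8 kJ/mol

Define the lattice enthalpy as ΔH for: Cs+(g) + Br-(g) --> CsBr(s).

U = -645.3 kJ/mol

ΔHf° = 1·ΔHsub + 1·(ΣIE) + 1/2·D(Br2) + 1·EA + U
-405.8 = 1·(+76.5) + 1·(+375.7) + 1/2·(+223.8) + 1·(-324.6) + U
U = -405.8 − (+239.5) = -645.3 kJ/mol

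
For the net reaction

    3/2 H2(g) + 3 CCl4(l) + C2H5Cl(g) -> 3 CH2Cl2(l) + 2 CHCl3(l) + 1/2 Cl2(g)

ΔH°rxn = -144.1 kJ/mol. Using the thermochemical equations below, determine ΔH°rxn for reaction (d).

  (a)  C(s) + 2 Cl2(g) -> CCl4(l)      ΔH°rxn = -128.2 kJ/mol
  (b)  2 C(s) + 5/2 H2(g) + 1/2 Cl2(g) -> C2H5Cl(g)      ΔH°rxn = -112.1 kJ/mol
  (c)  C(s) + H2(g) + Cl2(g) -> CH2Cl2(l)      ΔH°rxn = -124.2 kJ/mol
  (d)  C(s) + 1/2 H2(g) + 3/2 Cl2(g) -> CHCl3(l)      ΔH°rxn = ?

(a) reversed and × 3 (CCl4(l) must end up as a reactant; scale by 3 for the 3 CCl4(l)): (-3)·(-128.2) = +384.6 kJ/mol
(b) reversed (reverse to put C2H5Cl(g) on the reactant side): +112.1 kJ/mol
(c) × 3 (×3 to match 3 CH2Cl2(l) in the target): (3)·(-124.2) = -372.6 kJ/mol
(d) × 2 (scale by 2 for the 2 CHCl3(l)): contributes 2·x
-144.1 = (+384.6) + (+112.1) + (-372.6) + 2·x
x = (-144.1 − (+124.1)) / (2) = -134.1 kJ/mol

ΔH°rxn = -134.1 kJ/mol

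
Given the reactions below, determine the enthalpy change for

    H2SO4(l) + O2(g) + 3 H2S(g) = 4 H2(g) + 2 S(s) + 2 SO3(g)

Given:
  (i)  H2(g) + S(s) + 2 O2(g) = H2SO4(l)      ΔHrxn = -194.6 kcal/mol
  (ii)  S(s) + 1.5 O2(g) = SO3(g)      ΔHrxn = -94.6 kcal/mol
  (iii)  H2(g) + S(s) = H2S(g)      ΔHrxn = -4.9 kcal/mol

ΔHrxn = 20.1 kcal/mol

(i) reversed (reverse to put H2SO4(l) on the reactant side): +194.6 kcal/mol
(ii) × 2 (×2 to match 2 SO3(g) in the target): (2)·(-94.6) = -189.2 kcal/mol
(iii) reversed and × 3 (reverse to put H2S(g) on the reactant side; ×3 to match 3 H2S(g) in the target): (-3)·(-4.9) = +14.7 kcal/mol
ΔHrxn = (+194.6) + (-189.2) + (+14.7) = 20.1 kcal/mol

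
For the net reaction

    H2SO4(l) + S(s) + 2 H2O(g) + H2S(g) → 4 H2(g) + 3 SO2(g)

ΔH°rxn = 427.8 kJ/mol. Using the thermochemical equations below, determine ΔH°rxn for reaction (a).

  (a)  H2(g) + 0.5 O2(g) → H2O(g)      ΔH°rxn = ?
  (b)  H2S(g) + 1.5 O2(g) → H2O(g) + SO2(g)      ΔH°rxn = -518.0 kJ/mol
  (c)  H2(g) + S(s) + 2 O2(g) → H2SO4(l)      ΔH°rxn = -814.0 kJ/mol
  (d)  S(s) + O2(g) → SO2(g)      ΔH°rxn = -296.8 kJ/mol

(a) reversed and × 3: contributes −3·x
(b) as written (H2S(g) already on the reactant side): -518.0 kJ/mol
(c) reversed (H2SO4(l) must end up as a reactant): +814.0 kJ/mol
(d) × 2: (2)·(-296.8) = -593.6 kJ/mol
+427.8 = (-518.0) + (+814.0) + (-593.6) − 3·x
x = (+427.8 − (-297.6)) / (-3) = -241.8 kJ/mol

ΔH°rxn = -241.8 kJ/mol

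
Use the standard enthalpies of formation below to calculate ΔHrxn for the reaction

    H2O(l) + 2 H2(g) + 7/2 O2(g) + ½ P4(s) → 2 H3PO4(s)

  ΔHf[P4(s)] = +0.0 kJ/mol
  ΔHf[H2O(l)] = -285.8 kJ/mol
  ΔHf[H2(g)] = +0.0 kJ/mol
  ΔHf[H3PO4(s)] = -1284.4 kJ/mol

ΔHrxn = -2283.0 kJ/mol

Products: 2·(-1284.4) = -2568.8
Reactants: 1·(-285.8) + 2·(+0.0) + 7/2·(+0.0) + 1/2·(+0.0) = -285.8
ΔHrxn = (-2568.8) − (-285.8) = -2283.0 kJ/mol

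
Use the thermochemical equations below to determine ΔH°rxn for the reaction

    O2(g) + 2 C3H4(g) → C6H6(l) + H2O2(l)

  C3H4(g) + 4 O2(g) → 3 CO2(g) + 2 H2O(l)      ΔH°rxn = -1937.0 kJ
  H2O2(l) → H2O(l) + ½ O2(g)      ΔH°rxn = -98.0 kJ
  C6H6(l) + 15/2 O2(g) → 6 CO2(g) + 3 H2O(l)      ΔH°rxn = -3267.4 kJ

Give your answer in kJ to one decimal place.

equation 1 × 2 (×2 to match 2 C3H4(g) in the target): (2)·(-1937.0) = -3874.0 kJ
equation 2 reversed (reverse to put H2O2(l) on the product side): +98.0 kJ
equation 3 reversed (C6H6(l) must end up as a product): +3267.4 kJ
ΔH°rxn = (-3874.0) + (+98.0) + (+3267.4) = -508.6 kJ

ΔH°rxn = -508.6 kJ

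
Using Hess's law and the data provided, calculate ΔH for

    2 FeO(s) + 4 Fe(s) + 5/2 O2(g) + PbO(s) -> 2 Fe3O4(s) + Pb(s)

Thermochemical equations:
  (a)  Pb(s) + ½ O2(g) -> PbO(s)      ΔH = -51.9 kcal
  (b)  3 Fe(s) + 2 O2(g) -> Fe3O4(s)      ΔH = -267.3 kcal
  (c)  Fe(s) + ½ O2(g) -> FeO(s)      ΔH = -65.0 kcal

ΔH = -352.7 kcal

(a) reversed (PbO(s) must end up as a reactant): +51.9 kcal
(b) × 2 (×2 to match 2 Fe3O4(s) in the target): (2)·(-267.3) = -534.6 kcal
(c) reversed and × 2 (reverse to put FeO(s) on the reactant side; scale by 2 for the 2 FeO(s)): (-2)·(-65.0) = +130.0 kcal
Combining the equations, ΔH = (+51.9) + (-534.6) + (+130.0) = -352.7 kcal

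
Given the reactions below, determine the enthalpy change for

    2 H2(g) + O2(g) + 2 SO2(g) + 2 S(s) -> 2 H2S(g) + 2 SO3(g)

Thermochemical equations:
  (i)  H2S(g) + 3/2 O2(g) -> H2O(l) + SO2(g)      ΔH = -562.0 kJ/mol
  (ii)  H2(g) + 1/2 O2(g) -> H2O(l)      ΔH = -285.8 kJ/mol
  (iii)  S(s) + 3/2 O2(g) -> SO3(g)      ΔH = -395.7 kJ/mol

ΔH = -239.0 kJ/mol

(i) reversed and × 2: (-2)·(-562.0) = +1124.0 kJ/mol
(ii) × 2: (2)·(-285.8) = -571.6 kJ/mol
(iii) × 2: (2)·(-395.7) = -791.4 kJ/mol
ΔH = (+1124.0) + (-571.6) + (-791.4) = -239.0 kJ/mol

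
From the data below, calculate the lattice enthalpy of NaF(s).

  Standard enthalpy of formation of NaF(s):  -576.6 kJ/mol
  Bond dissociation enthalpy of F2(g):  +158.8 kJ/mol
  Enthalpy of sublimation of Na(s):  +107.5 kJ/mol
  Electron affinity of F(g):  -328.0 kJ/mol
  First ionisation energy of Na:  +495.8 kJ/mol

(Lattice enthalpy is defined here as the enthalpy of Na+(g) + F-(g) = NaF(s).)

U = -931.3 kJ/mol

ΔHf° = 1·ΔHsub + 1·(ΣIE) + 1/2·D(F2) + 1·EA + U
-576.6 = 1·(+107.5) + 1·(+495.8) + 1/2·(+158.8) + 1·(-328.0) + U
U = -576.6 − (+354.7) = -931.3 kJ/mol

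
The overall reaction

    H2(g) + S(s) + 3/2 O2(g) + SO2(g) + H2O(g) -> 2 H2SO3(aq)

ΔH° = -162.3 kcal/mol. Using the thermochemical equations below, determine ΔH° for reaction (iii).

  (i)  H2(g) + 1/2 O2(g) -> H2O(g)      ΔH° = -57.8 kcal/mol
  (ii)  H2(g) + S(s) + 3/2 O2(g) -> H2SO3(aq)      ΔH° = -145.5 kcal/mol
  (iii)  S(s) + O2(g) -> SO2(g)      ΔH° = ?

(i) reversed: +57.8 kcal/mol
(ii) × 2: (2)·(-145.5) = -291.0 kcal/mol
(iii) reversed: contributes −x
-162.3 = (+57.8) + (-291.0) − x
x = (-162.3 − (-233.2)) / (-1) = -70.9 kcal/mol

ΔH° = -70.9 kcal/mol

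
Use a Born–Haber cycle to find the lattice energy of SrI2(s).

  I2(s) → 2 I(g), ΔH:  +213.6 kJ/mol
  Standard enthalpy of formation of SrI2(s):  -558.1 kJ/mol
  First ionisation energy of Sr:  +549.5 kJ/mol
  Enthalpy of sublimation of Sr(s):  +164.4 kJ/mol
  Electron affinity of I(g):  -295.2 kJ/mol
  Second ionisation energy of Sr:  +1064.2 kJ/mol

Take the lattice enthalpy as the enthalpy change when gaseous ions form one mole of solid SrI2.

U = -1959.4 kJ/mol

ΔHf° = 1·ΔHsub + 1·(ΣIE) + 1·D(I2) + 2·EA + U
-558.1 = 1·(+164.4) + 1·(+1613.7) + 1·(+213.6) + 2·(-295.2) + U
U = -558.1 − (+1401.3) = -1959.4 kJ/mol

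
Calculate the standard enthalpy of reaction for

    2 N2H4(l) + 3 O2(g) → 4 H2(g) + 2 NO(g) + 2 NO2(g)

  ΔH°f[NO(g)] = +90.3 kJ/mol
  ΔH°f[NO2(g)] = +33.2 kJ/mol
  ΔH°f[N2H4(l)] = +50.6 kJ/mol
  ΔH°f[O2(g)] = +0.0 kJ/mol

ΔH°rxn = Σ nΔHf°(products) − Σ nΔHf°(reactants).
Products: 4·(+0.0) + 2·(+90.3) + 2·(+33.2) = +247.0
Reactants: 2·(+50.6) + 3·(+0.0) = +101.2
ΔH_rxn = (+247.0) − (+101.2) = 145.8 kJ/mol

ΔH_rxn = 145.8 kJ/mol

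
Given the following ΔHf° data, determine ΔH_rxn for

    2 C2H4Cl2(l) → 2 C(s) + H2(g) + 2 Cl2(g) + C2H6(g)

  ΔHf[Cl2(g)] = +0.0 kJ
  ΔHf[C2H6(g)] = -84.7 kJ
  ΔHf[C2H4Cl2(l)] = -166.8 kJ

ΔH_rxn = 248.9 kJ

Products: 2·(+0.0) + 1·(+0.0) + 2·(+0.0) + 1·(-84.7) = -84.7
Reactants: 2·(-166.8) = -333.6
ΔH_rxn = (-84.7) − (-333.6) = 248.9 kJ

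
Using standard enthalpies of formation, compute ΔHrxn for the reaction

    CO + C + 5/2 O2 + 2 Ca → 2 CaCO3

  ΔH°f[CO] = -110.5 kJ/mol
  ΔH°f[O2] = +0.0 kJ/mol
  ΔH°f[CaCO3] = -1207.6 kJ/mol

ΔHrxn = -2304.7 kJ/mol

ΔH°rxn = Σ nΔHf°(products) − Σ nΔHf°(reactants).
Products: 2·(-1207.6) = -2415.2
Reactants: 1·(-110.5) + 1·(+0.0) + 5/2·(+0.0) + 2·(+0.0) = -110.5
ΔHrxn = (-2415.2) − (-110.5) = -2304.7 kJ/mol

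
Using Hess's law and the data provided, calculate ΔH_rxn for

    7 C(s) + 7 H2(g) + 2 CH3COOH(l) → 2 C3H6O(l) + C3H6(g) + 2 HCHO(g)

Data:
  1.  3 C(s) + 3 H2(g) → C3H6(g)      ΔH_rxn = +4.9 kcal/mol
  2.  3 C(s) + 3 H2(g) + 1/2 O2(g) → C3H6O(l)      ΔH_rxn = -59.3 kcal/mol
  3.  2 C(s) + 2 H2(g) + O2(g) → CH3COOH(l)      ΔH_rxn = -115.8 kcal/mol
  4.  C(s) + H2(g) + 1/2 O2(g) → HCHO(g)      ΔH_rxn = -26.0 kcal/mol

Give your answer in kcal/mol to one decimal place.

eq. 1 as written: +4.9 kcal/mol
eq. 2 × 2: (2)·(-59.3) = -118.6 kcal/mol
eq. 3 reversed and × 2: (-2)·(-115.8) = +231.6 kcal/mol
eq. 4 × 2: (2)·(-26.0) = -52.0 kcal/mol
Combining the equations, ΔH_rxn = (1)·(+4.9) + (2)·(-59.3) + (-2)·(-115.8) + (2)·(-26.0) = 65.9 kcal/mol

ΔH_rxn = 65.9 kcal/mol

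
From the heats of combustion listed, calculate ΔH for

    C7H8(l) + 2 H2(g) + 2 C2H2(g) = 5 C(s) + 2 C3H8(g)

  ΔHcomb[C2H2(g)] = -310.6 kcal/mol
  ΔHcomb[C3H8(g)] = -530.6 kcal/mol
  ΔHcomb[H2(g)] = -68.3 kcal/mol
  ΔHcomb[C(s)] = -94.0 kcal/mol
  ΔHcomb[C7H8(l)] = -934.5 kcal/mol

With combustion enthalpies, reactants minus products:
= [1·(-934.5) + 2·(-68.3) + 2·(-310.6)] − [5·(-94.0) + 2·(-530.6)]
= -161.1 kcal/mol

ΔH = -161.1 kcal/mol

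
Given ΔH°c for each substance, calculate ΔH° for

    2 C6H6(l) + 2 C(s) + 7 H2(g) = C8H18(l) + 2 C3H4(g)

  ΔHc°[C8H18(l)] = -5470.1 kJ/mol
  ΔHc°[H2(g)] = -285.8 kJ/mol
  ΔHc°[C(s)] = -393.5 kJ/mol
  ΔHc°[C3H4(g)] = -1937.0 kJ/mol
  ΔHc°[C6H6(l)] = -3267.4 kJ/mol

With combustion enthalpies, reactants minus products:
= [2·(-3267.4) + 2·(-393.5) + 7·(-285.8)] − [1·(-5470.1) + 2·(-1937.0)]
= 21.7 kJ/mol

ΔH° = 21.7 kJ/mol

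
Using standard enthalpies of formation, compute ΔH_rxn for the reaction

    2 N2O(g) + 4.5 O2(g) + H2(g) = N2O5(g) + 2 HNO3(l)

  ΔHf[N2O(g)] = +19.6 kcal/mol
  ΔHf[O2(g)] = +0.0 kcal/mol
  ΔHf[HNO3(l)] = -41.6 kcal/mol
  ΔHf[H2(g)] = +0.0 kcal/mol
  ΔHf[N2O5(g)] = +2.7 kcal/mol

Products: 1·(+2.7) + 2·(-41.6) = -80.5
Reactants: 2·(+19.6) + 9/2·(+0.0) + 1·(+0.0) = +39.2
ΔH_rxn = (-80.5) − (+39.2) = -119.7 kcal/mol

ΔH_rxn = -119.7 kcal/mol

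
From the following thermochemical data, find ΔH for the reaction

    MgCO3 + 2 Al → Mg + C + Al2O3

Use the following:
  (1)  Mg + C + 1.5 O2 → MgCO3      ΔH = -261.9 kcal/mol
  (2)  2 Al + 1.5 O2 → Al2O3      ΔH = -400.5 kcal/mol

ΔH = -138.6 kcal/mol

(1) reversed (MgCO3 must end up as a reactant): +261.9 kcal/mol
(2) as written (Al2O3 already on the product side): -400.5 kcal/mol
ΔH = (-1)·(-261.9) + (1)·(-400.5) = -138.6 kcal/mol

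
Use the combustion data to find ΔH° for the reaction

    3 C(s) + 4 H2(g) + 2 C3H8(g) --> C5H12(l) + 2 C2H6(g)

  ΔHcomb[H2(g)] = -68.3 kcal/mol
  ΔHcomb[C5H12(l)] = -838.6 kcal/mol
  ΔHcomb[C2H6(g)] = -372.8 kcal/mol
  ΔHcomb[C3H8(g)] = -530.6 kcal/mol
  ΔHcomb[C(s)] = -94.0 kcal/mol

With combustion enthalpies, reactants minus products:
= [3·(-94.0) + 4·(-68.3) + 2·(-530.6)] − [1·(-838.6) + 2·(-372.8)]
= -32.2 kcal/mol

ΔH° = -32.2 kcal/mol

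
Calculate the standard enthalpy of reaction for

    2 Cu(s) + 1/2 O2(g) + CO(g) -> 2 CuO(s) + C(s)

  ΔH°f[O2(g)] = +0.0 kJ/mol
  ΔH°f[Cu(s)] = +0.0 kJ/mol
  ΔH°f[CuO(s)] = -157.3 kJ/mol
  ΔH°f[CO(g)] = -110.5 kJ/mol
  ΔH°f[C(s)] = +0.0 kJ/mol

ΔH°rxn = -204.1 kJ/mol

ΔH°rxn = Σ nΔHf°(products) − Σ nΔHf°(reactants).
Products: 2·(-157.3) + 1·(+0.0) = -314.6
Reactants: 2·(+0.0) + 1/2·(+0.0) + 1·(-110.5) = -110.5
ΔH°rxn = (-314.6) − (-110.5) = -204.1 kJ/mol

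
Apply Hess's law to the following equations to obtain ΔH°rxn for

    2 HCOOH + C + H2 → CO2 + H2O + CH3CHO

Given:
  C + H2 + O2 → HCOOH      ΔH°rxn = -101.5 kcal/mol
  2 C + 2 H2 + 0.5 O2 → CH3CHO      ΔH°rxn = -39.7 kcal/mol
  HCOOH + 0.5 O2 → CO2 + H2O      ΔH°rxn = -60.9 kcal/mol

equation 1 reversed: +101.5 kcal/mol
equation 2 as written: -39.7 kcal/mol
equation 3 as written: -60.9 kcal/mol
ΔH°rxn = (-1)·(-101.5) + (1)·(-39.7) + (1)·(-60.9) = 0.9 kcal/mol

ΔH°rxn = 0.9 kcal/mol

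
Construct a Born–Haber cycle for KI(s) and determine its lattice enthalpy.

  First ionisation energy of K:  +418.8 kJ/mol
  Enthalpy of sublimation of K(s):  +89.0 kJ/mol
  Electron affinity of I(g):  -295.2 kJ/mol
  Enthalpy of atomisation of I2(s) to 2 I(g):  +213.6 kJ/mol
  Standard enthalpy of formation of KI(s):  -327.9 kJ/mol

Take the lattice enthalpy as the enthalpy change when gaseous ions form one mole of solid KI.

U = -647.3 kJ/mol

ΔHf° = 1·ΔHsub + 1·(ΣIE) + 1/2·D(I2) + 1·EA + U
-327.9 = 1·(+89.0) + 1·(+418.8) + 1/2·(+213.6) + 1·(-295.2) + U
U = -327.9 − (+319.4) = -647.3 kJ/mol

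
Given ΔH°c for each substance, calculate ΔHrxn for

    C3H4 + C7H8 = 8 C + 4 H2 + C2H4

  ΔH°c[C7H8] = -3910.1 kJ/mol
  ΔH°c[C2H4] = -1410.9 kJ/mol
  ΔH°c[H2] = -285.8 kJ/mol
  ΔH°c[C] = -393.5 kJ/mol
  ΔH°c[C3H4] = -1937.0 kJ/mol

With combustion enthalpies, reactants minus products:
= [1·(-1937.0) + 1·(-3910.1)] − [8·(-393.5) + 4·(-285.8) + 1·(-1410.9)]
= -145.0 kJ/mol

ΔHrxn = -145.0 kJ/mol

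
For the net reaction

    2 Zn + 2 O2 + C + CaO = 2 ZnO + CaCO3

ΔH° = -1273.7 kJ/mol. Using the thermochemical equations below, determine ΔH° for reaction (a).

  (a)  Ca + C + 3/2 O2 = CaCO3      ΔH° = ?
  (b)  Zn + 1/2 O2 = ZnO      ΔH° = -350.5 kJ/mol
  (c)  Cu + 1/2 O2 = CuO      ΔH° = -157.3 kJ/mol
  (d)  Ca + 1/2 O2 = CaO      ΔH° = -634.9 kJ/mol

ΔH° = -1207.6 kJ/mol

(a) as written (CaCO3 already on the product side): contributes x
(b) × 2 (scale by 2 for the 2 ZnO): (2)·(-350.5) = -701.0 kJ/mol
(c): not needed (CuO appears nowhere else).
(d) reversed (reverse to put CaO on the reactant side): +634.9 kJ/mol
-1273.7 = (-701.0) + (+634.9) + x
x = (-1273.7 − (-66.1)) / (1) = -1207.6 kJ/mol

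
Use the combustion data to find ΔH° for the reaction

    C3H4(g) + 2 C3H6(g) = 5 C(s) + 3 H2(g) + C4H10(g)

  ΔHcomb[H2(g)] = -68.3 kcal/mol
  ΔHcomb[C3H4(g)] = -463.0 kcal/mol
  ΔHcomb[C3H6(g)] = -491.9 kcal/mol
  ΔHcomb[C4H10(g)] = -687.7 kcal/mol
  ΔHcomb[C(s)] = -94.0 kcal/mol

ΔH° = -84.2 kcal/mol

With combustion enthalpies, reactants minus products:
= [1·(-463.0) + 2·(-491.9)] − [5·(-94.0) + 3·(-68.3) + 1·(-687.7)]
= -84.2 kcal/mol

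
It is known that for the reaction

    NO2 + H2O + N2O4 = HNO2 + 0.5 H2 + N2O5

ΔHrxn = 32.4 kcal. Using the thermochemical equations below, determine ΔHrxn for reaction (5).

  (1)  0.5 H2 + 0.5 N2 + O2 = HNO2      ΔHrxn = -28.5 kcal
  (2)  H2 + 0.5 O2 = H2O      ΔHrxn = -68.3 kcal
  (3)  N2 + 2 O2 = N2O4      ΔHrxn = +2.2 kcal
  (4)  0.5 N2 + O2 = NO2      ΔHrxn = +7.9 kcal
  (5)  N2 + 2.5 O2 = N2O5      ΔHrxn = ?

(1) as written (HNO2 already on the product side): -28.5 kcal
(2) reversed (H2O must end up as a reactant): +68.3 kcal
(3) reversed (reverse to put N2O4 on the reactant side): -2.2 kcal
(4) reversed (reverse to put NO2 on the reactant side): -7.9 kcal
(5) as written (N2O5 already on the product side): contributes x
+32.4 = (-28.5) + (+68.3) + (-2.2) + (-7.9) + x
x = (+32.4 − (+29.7)) / (1) = 2.7 kcal

ΔHrxn = 2.7 kcal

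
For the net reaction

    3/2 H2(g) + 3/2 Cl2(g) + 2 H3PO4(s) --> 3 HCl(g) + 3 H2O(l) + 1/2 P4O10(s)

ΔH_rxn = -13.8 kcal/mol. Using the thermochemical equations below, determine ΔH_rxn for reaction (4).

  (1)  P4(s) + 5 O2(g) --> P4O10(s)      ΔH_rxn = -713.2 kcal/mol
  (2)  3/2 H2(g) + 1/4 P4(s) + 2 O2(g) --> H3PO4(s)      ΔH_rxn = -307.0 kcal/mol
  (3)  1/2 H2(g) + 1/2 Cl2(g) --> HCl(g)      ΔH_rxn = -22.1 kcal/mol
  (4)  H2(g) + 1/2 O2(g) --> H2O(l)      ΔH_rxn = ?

ΔH_rxn = -68.3 kcal/mol

(1) × 1/2 (×1/2 to match 1/2 P4O10(s) in the target): (1/2)·(-713.2) = -356.6 kcal/mol
(2) reversed and × 2 (H3PO4(s) must end up as a reactant; scale by 2 for the 2 H3PO4(s)): (-2)·(-307.0) = +614.0 kcal/mol
(3) × 3 (scale by 3 for the 3 HCl(g)): (3)·(-22.1) = -66.3 kcal/mol
(4) × 3 (×3 to match 3 H2O(l) in the target): contributes 3·x
-13.8 = (-356.6) + (+614.0) + (-66.3) + 3·x
x = (-13.8 − (+191.1)) / (3) = -68.3 kcal/mol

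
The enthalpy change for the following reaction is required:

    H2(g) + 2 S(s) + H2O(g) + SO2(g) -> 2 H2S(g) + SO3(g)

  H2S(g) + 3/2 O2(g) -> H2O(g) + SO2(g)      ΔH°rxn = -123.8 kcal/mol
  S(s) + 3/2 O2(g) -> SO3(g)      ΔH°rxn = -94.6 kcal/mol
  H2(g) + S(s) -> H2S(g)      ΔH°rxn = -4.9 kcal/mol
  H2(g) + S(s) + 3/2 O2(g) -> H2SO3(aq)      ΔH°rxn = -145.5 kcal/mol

ΔH°rxn = 24.3 kcal/mol

equation 1 reversed: +123.8 kcal/mol
equation 2 as written: -94.6 kcal/mol
equation 3 as written: -4.9 kcal/mol
equation 4: not needed.
ΔH°rxn = (+123.8) + (-94.6) + (-4.9) = 24.3 kcal/mol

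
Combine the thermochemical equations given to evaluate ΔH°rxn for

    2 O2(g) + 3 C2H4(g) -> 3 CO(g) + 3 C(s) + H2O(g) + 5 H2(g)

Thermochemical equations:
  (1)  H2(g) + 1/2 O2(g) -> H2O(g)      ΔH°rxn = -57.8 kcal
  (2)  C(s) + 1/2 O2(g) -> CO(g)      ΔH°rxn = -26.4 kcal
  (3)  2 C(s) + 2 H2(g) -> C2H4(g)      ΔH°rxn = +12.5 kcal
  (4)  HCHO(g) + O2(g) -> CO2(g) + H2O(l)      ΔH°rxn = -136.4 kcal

(1) as written (H2O(g) already on the product side): -57.8 kcal
(2) × 3 (×3 to match 3 CO(g) in the target): (3)·(-26.4) = -79.2 kcal
(3) reversed and × 3 (reverse to put C2H4(g) on the reactant side; scale by 3 for the 3 C2H4(g)): (-3)·(+12.5) = -37.5 kcal
(4): not needed (H2O(l) appears nowhere else).
By Hess's law, ΔH°rxn = (-57.8) + (-79.2) + (-37.5) = -174.5 kcal

ΔH°rxn = -174.5 kcal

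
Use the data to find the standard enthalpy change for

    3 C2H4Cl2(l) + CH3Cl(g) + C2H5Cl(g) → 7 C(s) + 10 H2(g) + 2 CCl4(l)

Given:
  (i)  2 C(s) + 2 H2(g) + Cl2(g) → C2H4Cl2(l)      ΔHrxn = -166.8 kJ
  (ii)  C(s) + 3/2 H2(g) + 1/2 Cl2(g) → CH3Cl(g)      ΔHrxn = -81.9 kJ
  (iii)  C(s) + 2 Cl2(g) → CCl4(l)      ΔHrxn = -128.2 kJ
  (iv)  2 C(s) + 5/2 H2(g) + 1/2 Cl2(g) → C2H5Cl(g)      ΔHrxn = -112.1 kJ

ΔHrxn = 438.0 kJ

(i) reversed and × 3: (-3)·(-166.8) = +500.4 kJ
(ii) reversed: +81.9 kJ
(iii) × 2: (2)·(-128.2) = -256.4 kJ
(iv) reversed: +112.1 kJ
ΔHrxn = (-3)·(-166.8) + (-1)·(-81.9) + (2)·(-128.2) + (-1)·(-112.1) = 438.0 kJ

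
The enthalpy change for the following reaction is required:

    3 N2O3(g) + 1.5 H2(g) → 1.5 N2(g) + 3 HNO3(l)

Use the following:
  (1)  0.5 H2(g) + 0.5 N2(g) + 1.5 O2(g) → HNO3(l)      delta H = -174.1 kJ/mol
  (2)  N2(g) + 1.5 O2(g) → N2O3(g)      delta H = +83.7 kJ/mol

(1) × 3: (3)·(-174.1) = -522.3 kJ/mol
(2) reversed and × 3: (-3)·(+83.7) = -251.1 kJ/mol
By Hess's law, delta H = (-522.3) + (-251.1) = -773.4 kJ/mol

delta H = -773.4 kJ/mol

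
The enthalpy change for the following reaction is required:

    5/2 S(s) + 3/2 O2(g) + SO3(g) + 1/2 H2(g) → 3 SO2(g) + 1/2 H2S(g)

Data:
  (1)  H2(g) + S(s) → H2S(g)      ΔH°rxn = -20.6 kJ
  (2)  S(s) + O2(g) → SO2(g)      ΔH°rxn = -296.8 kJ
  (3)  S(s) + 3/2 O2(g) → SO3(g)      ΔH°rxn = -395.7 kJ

(1) × 1/2: (1/2)·(-20.6) = -10.3 kJ
(2) × 3: (3)·(-296.8) = -890.4 kJ
(3) reversed: +395.7 kJ
ΔH°rxn = (-10.3) + (-890.4) + (+395.7) = -505.0 kJ

ΔH°rxn = -505.0 kJ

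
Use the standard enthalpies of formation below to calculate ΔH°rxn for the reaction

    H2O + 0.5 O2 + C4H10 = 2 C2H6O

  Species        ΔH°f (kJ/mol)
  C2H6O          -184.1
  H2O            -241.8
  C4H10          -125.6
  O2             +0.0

ΔH°rxn = Σ nΔHf°(products) − Σ nΔHf°(reactants).
Products: 2·(-184.1) = -368.2
Reactants: 1·(-241.8) + 1/2·(+0.0) + 1·(-125.6) = -367.4
ΔH°rxn = (-368.2) − (-367.4) = -0.8 kJ/mol

ΔH°rxn = -0.8 kJ/mol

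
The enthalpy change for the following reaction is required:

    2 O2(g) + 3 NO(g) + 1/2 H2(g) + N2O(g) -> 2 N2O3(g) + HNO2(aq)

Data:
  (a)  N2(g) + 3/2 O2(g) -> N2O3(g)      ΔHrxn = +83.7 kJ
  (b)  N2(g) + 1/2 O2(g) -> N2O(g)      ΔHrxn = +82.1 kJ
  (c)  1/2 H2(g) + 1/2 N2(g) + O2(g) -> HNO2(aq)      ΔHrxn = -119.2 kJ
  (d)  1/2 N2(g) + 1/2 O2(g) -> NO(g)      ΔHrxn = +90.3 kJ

(a) × 2: (2)·(+83.7) = +167.4 kJ
(b) reversed: -82.1 kJ
(c) as written: -119.2 kJ
(d) reversed and × 3: (-3)·(+90.3) = -270.9 kJ
ΔHrxn = (2)·(+83.7) + (-1)·(+82.1) + (1)·(-119.2) + (-3)·(+90.3) = -304.8 kJ

ΔHrxn = -304.8 kJ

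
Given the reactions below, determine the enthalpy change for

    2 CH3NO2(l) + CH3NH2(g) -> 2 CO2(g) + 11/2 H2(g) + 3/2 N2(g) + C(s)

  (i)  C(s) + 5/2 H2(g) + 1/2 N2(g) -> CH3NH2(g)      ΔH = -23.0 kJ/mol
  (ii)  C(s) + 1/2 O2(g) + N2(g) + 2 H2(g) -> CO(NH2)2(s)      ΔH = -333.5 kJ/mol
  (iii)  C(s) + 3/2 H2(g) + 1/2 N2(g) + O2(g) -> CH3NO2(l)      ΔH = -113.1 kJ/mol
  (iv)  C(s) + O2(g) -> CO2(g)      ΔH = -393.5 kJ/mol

ΔH = -537.8 kJ/mol

(i) reversed (reverse to put CH3NH2(g) on the reactant side): +23.0 kJ/mol
(ii): not needed (CO(NH2)2(s) appears nowhere else).
(iii) reversed and × 2 (reverse to put CH3NO2(l) on the reactant side; scale by 2 for the 2 CH3NO2(l)): (-2)·(-113.1) = +226.2 kJ/mol
(iv) × 2 (scale by 2 for the 2 CO2(g)): (2)·(-393.5) = -787.0 kJ/mol
Summing the manipulated equations, ΔH = (+23.0) + (+226.2) + (-787.0) = -537.8 kJ/mol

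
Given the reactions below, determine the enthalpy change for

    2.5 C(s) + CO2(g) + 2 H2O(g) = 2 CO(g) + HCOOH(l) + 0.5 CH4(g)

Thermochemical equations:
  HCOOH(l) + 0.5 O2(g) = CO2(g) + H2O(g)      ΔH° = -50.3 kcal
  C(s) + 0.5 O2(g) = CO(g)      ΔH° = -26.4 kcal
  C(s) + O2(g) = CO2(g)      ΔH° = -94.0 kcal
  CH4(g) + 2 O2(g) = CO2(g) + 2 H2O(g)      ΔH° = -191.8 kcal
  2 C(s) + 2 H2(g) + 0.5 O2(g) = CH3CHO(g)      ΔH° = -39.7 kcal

equation 1 reversed: +50.3 kcal
equation 2 × 2: (2)·(-26.4) = -52.8 kcal
equation 3 × 1/2: (1/2)·(-94.0) = -47.0 kcal
equation 4 reversed and × 1/2: (-1/2)·(-191.8) = +95.9 kcal
equation 5: not needed.
Summing the manipulated equations, ΔH° = (-1)·(-50.3) + (2)·(-26.4) + (1/2)·(-94.0) + (-1/2)·(-191.8) = 46.4 kcal

ΔH° = 46.4 kcal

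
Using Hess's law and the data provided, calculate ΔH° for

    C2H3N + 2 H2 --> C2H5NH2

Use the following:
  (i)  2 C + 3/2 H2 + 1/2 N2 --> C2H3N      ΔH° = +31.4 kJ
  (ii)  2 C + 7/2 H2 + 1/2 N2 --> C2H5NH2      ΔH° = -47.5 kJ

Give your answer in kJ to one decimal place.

ΔH° = -78.9 kJ

(i) reversed: -31.4 kJ
(ii) as written: -47.5 kJ
ΔH° = (-31.4) + (-47.5) = -78.9 kJ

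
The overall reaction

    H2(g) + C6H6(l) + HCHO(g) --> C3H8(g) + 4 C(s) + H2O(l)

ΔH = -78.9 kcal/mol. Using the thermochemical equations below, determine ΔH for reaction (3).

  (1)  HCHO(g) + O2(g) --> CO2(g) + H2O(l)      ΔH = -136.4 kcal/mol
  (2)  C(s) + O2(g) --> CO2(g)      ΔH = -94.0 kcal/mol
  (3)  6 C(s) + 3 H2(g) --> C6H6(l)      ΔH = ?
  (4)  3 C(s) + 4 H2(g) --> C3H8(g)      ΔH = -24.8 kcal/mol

(1) as written: -136.4 kcal/mol
(2) reversed: +94.0 kcal/mol
(3) reversed: contributes −x
(4) as written: -24.8 kcal/mol
-78.9 = (-136.4) + (+94.0) + (-24.8) − x
x = (-78.9 − (-67.2)) / (-1) = 11.7 kcal/mol

ΔH = 11.7 kcal/mol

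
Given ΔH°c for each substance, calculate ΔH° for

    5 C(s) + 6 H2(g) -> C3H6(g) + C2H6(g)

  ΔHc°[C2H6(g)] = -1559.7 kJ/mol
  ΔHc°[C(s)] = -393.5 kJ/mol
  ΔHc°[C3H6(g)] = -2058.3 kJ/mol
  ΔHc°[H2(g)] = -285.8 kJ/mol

ΔH° = -64.3 kJ/mol

With combustion enthalpies, reactants minus products:
= [5·(-393.5) + 6·(-285.8)] − [1·(-2058.3) + 1·(-1559.7)]
= -64.3 kJ/mol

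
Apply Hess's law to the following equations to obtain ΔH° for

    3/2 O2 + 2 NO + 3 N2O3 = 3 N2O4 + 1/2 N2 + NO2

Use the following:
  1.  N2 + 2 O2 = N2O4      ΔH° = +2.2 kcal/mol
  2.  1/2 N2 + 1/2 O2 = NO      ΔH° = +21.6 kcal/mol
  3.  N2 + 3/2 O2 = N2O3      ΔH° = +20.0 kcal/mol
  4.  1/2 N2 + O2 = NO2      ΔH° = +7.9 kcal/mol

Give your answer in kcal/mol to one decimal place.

ΔH° = -88.7 kcal/mol

eq. 1 × 3 (×3 to match 3 N2O4 in the target): (3)·(+2.2) = +6.6 kcal/mol
eq. 2 reversed and × 2 (NO must end up as a reactant; scale by 2 for the 2 NO): (-2)·(+21.6) = -43.2 kcal/mol
eq. 3 reversed and × 3 (reverse to put N2O3 on the reactant side; ×3 to match 3 N2O3 in the target): (-3)·(+20.0) = -60.0 kcal/mol
eq. 4 as written (NO2 already on the product side): +7.9 kcal/mol
ΔH° = (3)·(+2.2) + (-2)·(+21.6) + (-3)·(+20.0) + (1)·(+7.9) = -88.7 kcal/mol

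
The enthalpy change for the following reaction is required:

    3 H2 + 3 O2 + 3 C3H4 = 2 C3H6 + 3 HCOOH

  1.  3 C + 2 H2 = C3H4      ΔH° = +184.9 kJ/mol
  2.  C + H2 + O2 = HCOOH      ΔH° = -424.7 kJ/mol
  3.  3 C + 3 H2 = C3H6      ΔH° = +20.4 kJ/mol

eq. 1 reversed and × 3: (-3)·(+184.9) = -554.7 kJ/mol
eq. 2 × 3: (3)·(-424.7) = -1274.1 kJ/mol
eq. 3 × 2: (2)·(+20.4) = +40.8 kJ/mol
ΔH° = (-554.7) + (-1274.1) + (+40.8) = -1788.0 kJ/mol

ΔH° = -1788.0 kJ/mol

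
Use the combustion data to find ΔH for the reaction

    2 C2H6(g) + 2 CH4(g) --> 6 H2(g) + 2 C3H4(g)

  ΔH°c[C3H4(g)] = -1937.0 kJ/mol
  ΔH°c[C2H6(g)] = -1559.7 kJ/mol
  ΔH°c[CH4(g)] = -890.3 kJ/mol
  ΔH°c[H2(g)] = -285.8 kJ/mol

With combustion enthalpies, reactants minus products:
= [2·(-1559.7) + 2·(-890.3)] − [6·(-285.8) + 2·(-1937.0)]
= 688.8 kJ/mol

ΔH = 688.8 kJ/mol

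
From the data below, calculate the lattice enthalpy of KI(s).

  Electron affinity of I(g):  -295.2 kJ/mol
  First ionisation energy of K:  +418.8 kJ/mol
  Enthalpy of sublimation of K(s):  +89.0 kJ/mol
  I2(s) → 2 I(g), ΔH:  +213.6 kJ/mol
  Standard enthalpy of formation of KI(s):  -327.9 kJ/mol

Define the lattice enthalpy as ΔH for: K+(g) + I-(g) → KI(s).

U = -647.3 kJ/mol

ΔHf° = 1·ΔHsub + 1·(ΣIE) + 1/2·D(I2) + 1·EA + U
-327.9 = 1·(+89.0) + 1·(+418.8) + 1/2·(+213.6) + 1·(-295.2) + U
U = -327.9 − (+319.4) = -647.3 kJ/mol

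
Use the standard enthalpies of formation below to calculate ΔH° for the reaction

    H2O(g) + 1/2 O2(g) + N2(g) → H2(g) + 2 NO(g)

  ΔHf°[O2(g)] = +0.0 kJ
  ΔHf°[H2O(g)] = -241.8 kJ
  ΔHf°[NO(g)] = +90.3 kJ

ΔH°rxn = Σ nΔHf°(products) − Σ nΔHf°(reactants).
Products: 1·(+0.0) + 2·(+90.3) = +180.6
Reactants: 1·(-241.8) + 1/2·(+0.0) + 1·(+0.0) = -241.8
ΔH° = (+180.6) − (-241.8) = 422.4 kJ

ΔH° = 422.4 kJ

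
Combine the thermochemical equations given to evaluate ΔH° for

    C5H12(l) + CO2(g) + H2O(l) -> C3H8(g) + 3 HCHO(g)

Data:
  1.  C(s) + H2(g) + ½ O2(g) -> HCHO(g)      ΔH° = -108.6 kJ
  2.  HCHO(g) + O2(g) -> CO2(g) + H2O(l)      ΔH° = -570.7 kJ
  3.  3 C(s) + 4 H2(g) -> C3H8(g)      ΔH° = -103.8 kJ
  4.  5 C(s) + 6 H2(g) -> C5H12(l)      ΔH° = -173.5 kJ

eq. 1 × 2: (2)·(-108.6) = -217.2 kJ
eq. 2 reversed: +570.7 kJ
eq. 3 as written: -103.8 kJ
eq. 4 reversed: +173.5 kJ
Combining the equations, ΔH° = (2)·(-108.6) + (-1)·(-570.7) + (1)·(-103.8) + (-1)·(-173.5) = 423.2 kJ

ΔH° = 423.2 kJ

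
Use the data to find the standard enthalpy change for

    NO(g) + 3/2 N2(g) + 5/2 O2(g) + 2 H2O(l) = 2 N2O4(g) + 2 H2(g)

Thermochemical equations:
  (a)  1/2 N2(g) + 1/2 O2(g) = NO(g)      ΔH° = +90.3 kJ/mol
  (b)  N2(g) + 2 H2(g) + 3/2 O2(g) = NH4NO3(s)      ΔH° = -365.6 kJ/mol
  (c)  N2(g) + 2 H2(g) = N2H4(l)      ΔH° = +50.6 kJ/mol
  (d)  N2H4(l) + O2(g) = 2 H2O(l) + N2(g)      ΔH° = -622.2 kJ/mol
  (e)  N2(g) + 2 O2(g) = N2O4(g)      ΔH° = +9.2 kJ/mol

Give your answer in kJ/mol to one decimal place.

(a) reversed: -90.3 kJ/mol
(b): not needed.
(c) reversed: -50.6 kJ/mol
(d) reversed: +622.2 kJ/mol
(e) × 2: (2)·(+9.2) = +18.4 kJ/mol
ΔH° = (-90.3) + (-50.6) + (+622.2) + (+18.4) = 499.7 kJ/mol

ΔH° = 499.7 kJ/mol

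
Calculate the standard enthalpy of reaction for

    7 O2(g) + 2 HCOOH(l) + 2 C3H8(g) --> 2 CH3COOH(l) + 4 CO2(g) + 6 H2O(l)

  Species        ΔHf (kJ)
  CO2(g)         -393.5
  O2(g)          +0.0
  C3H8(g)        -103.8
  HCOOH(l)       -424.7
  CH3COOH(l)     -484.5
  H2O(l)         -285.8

Products: 2·(-484.5) + 4·(-393.5) + 6·(-285.8) = -4257.8
Reactants: 7·(+0.0) + 2·(-424.7) + 2·(-103.8) = -1057.0
ΔH_rxn = (-4257.8) − (-1057.0) = -3200.8 kJ

ΔH_rxn = -3200.8 kJ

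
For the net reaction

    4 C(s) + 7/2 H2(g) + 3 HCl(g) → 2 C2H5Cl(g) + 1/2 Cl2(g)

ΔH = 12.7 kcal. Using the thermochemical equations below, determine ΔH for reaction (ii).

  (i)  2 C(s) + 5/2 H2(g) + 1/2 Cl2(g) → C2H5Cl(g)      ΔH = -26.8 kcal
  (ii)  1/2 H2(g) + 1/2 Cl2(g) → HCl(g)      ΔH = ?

ΔH = -22.1 kcal

(i) × 2 (×2 to match 2 C2H5Cl(g) in the target): (2)·(-26.8) = -53.6 kcal
(ii) reversed and × 3 (HCl(g) must end up as a reactant; scale by 3 for the 3 HCl(g)): contributes −3·x
+12.7 = (-53.6) − 3·x
x = (+12.7 − (-53.6)) / (-3) = -22.1 kcal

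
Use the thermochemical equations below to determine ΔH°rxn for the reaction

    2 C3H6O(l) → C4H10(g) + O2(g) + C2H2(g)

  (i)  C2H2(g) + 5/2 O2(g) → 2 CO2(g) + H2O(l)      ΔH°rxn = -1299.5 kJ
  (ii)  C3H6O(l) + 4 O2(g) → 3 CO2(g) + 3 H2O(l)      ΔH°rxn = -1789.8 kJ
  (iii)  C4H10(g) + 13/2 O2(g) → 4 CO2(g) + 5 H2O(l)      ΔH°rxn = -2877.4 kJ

ΔH°rxn = 597.3 kJ

(i) reversed (reverse to put C2H2(g) on the product side): +1299.5 kJ
(ii) × 2 (×2 to match 2 C3H6O(l) in the target): (2)·(-1789.8) = -3579.6 kJ
(iii) reversed (reverse to put C4H10(g) on the product side): +2877.4 kJ
ΔH°rxn = (-1)·(-1299.5) + (2)·(-1789.8) + (-1)·(-2877.4) = 597.3 kJ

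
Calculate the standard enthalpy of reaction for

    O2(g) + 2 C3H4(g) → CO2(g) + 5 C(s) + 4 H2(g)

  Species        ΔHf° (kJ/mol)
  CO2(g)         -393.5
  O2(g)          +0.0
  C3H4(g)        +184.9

ΔHrxn = -763.3 kJ/mol

Products: 1·(-393.5) + 5·(+0.0) + 4·(+0.0) = -393.5
Reactants: 1·(+0.0) + 2·(+184.9) = +369.8
ΔHrxn = (-393.5) − (+369.8) = -763.3 kJ/mol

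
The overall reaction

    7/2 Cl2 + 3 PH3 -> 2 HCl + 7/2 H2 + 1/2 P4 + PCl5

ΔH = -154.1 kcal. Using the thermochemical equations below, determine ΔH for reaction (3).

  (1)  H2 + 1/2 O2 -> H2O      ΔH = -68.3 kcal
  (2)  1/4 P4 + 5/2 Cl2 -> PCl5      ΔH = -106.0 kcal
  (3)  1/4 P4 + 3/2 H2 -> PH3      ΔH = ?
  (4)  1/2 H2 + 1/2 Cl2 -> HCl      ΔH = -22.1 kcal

(1): not needed (H2O appears nowhere else).
(2) as written (PCl5 already on the product side): -106.0 kcal
(3) reversed and × 3 (PH3 must end up as a reactant; scale by 3 for the 3 PH3): contributes −3·x
(4) × 2 (×2 to match 2 HCl in the target): (2)·(-22.1) = -44.2 kcal
-154.1 = (-106.0) + (-44.2) − 3·x
x = (-154.1 − (-150.2)) / (-3) = 1.3 kcal

ΔH = 1.3 kcal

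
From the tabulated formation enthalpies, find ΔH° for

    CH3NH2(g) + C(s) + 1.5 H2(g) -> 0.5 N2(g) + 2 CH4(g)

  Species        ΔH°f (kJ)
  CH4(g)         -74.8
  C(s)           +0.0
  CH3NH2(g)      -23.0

Products: 1/2·(+0.0) + 2·(-74.8) = -149.6
Reactants: 1·(-23.0) + 1·(+0.0) + 3/2·(+0.0) = -23.0
ΔH° = (-149.6) − (-23.0) = -126.6 kJ

ΔH° = -126.6 kJ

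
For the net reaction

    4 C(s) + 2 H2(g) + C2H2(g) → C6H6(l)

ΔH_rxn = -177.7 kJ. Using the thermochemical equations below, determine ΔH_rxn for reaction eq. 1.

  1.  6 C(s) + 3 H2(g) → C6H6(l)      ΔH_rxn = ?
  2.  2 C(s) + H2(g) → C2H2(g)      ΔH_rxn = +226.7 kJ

ΔH_rxn = 49.0 kJ

eq. 1 as written: contributes x
eq. 2 reversed: -226.7 kJ
-177.7 = (-226.7) + x
x = (-177.7 − (-226.7)) / (1) = 49.0 kJ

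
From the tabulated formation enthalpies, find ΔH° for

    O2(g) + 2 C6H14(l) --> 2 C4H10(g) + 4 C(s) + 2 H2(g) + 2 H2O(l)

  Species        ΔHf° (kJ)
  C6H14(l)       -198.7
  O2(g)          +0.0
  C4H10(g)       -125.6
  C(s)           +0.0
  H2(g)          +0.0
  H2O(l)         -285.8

ΔH°rxn = Σ nΔHf°(products) − Σ nΔHf°(reactants).
Products: 2·(-125.6) + 4·(+0.0) + 2·(+0.0) + 2·(-285.8) = -822.8
Reactants: 1·(+0.0) + 2·(-198.7) = -397.4
ΔH° = (-822.8) − (-397.4) = -425.4 kJ

ΔH° = -425.4 kJ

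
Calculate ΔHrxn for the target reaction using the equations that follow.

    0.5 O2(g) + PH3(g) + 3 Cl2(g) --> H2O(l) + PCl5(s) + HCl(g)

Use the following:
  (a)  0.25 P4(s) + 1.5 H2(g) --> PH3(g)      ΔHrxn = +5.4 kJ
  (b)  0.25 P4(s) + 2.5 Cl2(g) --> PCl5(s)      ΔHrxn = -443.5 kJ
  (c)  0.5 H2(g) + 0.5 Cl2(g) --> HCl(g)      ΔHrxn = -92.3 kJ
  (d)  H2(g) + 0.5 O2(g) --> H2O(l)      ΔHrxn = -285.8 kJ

(a) reversed (reverse to put PH3(g) on the reactant side): -5.4 kJ
(b) as written (PCl5(s) already on the product side): -443.5 kJ
(c) as written (HCl(g) already on the product side): -92.3 kJ
(d) as written (H2O(l) already on the product side): -285.8 kJ
ΔHrxn = (-5.4) + (-443.5) + (-92.3) + (-285.8) = -827.0 kJ

ΔHrxn = -827.0 kJ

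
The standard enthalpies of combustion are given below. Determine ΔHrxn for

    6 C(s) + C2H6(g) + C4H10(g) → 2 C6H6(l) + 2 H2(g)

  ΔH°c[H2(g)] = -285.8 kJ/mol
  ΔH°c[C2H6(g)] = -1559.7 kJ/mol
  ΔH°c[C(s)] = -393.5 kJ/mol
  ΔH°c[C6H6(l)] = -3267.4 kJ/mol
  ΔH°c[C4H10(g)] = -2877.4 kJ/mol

With combustion enthalpies, reactants minus products:
= [6·(-393.5) + 1·(-1559.7) + 1·(-2877.4)] − [2·(-3267.4) + 2·(-285.8)]
= 308.3 kJ/mol

ΔHrxn = 308.3 kJ/mol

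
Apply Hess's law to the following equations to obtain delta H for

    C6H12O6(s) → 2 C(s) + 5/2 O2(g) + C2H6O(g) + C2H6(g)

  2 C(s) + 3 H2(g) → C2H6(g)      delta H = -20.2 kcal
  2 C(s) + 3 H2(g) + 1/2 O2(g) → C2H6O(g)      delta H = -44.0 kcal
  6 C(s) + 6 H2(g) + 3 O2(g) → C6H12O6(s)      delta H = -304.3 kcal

delta H = 240.1 kcal

equation 1 as written: -20.2 kcal
equation 2 as written: -44.0 kcal
equation 3 reversed: +304.3 kcal
Combining the equations, delta H = (-20.2) + (-44.0) + (+304.3) = 240.1 kcal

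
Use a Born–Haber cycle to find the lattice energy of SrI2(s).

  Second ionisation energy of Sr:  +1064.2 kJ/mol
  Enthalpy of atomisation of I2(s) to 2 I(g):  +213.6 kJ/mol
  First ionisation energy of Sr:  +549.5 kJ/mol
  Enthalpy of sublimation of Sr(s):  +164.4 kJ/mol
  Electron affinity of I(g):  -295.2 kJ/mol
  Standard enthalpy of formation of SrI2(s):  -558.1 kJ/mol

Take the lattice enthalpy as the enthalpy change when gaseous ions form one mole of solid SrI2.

ΔHf° = 1·ΔHsub + 1·(ΣIE) + 1·D(I2) + 2·EA + U
-558.1 = 1·(+164.4) + 1·(+1613.7) + 1·(+213.6) + 2·(-295.2) + U
U = -558.1 − (+1401.3) = -1959.4 kJ/mol

U = -1959.4 kJ/mol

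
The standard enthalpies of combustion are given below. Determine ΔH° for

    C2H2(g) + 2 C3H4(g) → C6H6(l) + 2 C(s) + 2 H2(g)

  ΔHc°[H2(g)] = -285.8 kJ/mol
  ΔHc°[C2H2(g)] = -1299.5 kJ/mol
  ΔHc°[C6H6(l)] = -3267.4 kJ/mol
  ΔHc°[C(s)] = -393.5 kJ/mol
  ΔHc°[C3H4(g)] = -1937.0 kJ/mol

With combustion enthalpies, reactants minus products:
= [1·(-1299.5) + 2·(-1937.0)] − [1·(-3267.4) + 2·(-393.5) + 2·(-285.8)]
= -547.5 kJ/mol

ΔH° = -547.5 kJ/mol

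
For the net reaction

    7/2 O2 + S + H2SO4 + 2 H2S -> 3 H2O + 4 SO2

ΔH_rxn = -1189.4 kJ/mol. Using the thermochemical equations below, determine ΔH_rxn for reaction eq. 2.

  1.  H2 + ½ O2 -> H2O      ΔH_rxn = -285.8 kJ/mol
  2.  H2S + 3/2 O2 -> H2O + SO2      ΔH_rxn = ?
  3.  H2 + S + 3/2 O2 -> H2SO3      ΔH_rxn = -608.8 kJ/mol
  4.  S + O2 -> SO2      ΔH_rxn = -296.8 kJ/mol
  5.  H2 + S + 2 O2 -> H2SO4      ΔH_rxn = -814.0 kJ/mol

eq. 1 as written: -285.8 kJ/mol
eq. 2 × 2: contributes 2·x
eq. 3: not needed.
eq. 4 × 2: (2)·(-296.8) = -593.6 kJ/mol
eq. 5 reversed: +814.0 kJ/mol
-1189.4 = (-285.8) + (-593.6) + (+814.0) + 2·x
x = (-1189.4 − (-65.4)) / (2) = -562.0 kJ/mol

ΔH_rxn = -562.0 kJ/mol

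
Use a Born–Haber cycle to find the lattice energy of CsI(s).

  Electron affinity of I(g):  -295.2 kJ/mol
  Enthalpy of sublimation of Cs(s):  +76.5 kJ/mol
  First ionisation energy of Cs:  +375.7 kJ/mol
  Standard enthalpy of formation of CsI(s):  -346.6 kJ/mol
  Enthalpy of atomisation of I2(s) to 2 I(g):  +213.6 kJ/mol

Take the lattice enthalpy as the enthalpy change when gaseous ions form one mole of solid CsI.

U = -610.4 kJ/mol

ΔHf° = 1·ΔHsub + 1·(ΣIE) + 1/2·D(I2) + 1·EA + U
-346.6 = 1·(+76.5) + 1·(+375.7) + 1/2·(+213.6) + 1·(-295.2) + U
U = -346.6 − (+263.8) = -610.4 kJ/mol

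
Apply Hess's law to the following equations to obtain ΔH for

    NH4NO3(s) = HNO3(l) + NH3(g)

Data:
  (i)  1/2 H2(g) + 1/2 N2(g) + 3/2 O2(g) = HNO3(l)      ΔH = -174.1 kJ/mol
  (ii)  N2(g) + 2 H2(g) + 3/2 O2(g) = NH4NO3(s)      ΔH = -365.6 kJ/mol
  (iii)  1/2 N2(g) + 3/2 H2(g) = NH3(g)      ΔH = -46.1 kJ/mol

(i) as written (HNO3(l) already on the product side): -174.1 kJ/mol
(ii) reversed (NH4NO3(s) must end up as a reactant): +365.6 kJ/mol
(iii) as written (NH3(g) already on the product side): -46.1 kJ/mol
Combining the equations, ΔH = (-174.1) + (+365.6) + (-46.1) = 145.4 kJ/mol

ΔH = 145.4 kJ/mol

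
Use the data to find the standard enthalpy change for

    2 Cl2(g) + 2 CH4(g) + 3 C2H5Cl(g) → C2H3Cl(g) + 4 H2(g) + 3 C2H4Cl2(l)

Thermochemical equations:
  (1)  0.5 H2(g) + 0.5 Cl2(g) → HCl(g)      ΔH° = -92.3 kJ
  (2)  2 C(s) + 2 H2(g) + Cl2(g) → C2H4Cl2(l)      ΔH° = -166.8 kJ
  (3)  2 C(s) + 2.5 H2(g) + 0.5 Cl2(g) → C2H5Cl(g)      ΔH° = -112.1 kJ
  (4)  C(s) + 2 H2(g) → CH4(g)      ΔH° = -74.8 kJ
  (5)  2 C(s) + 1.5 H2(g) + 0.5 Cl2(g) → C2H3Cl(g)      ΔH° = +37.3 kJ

(1): not needed (HCl(g) appears nowhere else).
(2) × 3 (scale by 3 for the 3 C2H4Cl2(l)): (3)·(-166.8) = -500.4 kJ
(3) reversed and × 3 (reverse to put C2H5Cl(g) on the reactant side; scale by 3 for the 3 C2H5Cl(g)): (-3)·(-112.1) = +336.3 kJ
(4) reversed and × 2 (CH4(g) must end up as a reactant; ×2 to match 2 CH4(g) in the target): (-2)·(-74.8) = +149.6 kJ
(5) as written (C2H3Cl(g) already on the product side): +37.3 kJ
ΔH° = (3)·(-166.8) + (-3)·(-112.1) + (-2)·(-74.8) + (1)·(+37.3) = 22.8 kJ

ΔH° = 22.8 kJ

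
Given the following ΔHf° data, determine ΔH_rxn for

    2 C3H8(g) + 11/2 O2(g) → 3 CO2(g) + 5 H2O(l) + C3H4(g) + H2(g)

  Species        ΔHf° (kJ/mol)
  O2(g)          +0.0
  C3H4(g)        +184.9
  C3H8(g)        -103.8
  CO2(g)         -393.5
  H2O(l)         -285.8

Products: 3·(-393.5) + 5·(-285.8) + 1·(+184.9) + 1·(+0.0) = -2424.6
Reactants: 2·(-103.8) + 11/2·(+0.0) = -207.6
ΔH_rxn = (-2424.6) − (-207.6) = -2217.0 kJ/mol

ΔH_rxn = -2217.0 kJ/mol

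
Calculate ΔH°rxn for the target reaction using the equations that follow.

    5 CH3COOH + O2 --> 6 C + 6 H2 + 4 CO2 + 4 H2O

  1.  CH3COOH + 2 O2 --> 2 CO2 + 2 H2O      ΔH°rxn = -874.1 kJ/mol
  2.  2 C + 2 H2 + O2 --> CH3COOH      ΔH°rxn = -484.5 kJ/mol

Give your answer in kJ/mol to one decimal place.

ΔH°rxn = -294.7 kJ/mol

eq. 1 × 2: (2)·(-874.1) = -1748.2 kJ/mol
eq. 2 reversed and × 3: (-3)·(-484.5) = +1453.5 kJ/mol
Combining the equations, ΔH°rxn = (-1748.2) + (+1453.5) = -294.7 kJ/mol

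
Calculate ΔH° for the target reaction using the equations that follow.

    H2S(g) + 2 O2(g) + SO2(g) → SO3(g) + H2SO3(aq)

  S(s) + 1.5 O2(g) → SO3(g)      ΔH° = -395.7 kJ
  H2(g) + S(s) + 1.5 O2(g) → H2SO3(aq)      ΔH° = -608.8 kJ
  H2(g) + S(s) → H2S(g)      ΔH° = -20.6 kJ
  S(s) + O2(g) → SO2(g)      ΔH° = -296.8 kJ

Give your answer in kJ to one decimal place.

equation 1 as written (SO3(g) already on the product side): -395.7 kJ
equation 2 as written (H2SO3(aq) already on the product side): -608.8 kJ
equation 3 reversed (reverse to put H2S(g) on the reactant side): +20.6 kJ
equation 4 reversed (reverse to put SO2(g) on the reactant side): +296.8 kJ
ΔH° = (1)·(-395.7) + (1)·(-608.8) + (-1)·(-20.6) + (-1)·(-296.8) = -687.1 kJ

ΔH° = -687.1 kJ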